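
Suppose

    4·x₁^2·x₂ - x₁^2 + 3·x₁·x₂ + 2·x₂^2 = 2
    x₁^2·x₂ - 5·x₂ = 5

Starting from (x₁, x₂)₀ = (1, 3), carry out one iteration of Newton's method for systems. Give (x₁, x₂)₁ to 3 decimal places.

At (1, 3): F = (36.000, -17.000).
Jacobian J = [[8·x₁·x₂ - 2·x₁ + 3·x₂, 4·x₁^2 + 3·x₁ + 4·x₂], [2·x₁·x₂, x₁^2 - 5]].
At the point, J = [[31.000, 19.000], [6.000, -4.000]] (det J = -238.000).
Solving J·Δ = −F gives Δ = (0.752, -3.122).
Then the next iterate is (x₁, x₂)₁ = (1.752, -0.122).

(1.752, -0.122)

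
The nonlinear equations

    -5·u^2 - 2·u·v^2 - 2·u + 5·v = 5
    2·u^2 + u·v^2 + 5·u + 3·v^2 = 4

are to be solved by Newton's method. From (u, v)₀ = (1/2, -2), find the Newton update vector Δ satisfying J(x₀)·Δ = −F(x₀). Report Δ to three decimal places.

At (1/2, -2): F = (-21.250, 13.000).
Jacobian J = [[-10·u - 2·v^2 - 2, -4·u·v + 5], [4·u + v^2 + 5, 2·u·v + 6·v]].
At the point, J = [[-15.000, 9.000], [11.000, -14.000]] (det J = 111.000).
Solving J·Δ = −F gives Δ = (-1.626, -0.349).

(-1.626, -0.349)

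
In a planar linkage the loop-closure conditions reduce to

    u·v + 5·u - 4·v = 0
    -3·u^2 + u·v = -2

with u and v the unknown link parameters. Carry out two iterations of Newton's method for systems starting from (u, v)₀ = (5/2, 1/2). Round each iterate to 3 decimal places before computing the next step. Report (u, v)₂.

At (5/2, 1/2): F = (11.750, -15.500).
Jacobian J = [[v + 5, u - 4], [-6·u + v, u]].
At the point, J = [[5.500, -1.500], [-14.500, 2.500]] (det J = -8.000).
Solving J·Δ = −F gives Δ = (0.766, 10.641).
Then the next iterate is (u, v)₁ = (3.266, 11.141).
Round to (3.266, 11.141) and repeat: F = (8.15251, 6.38624), J = [[16.141, -0.734], [-8.455, 3.266]].
Δ = (-0.673, -3.698), so (u, v)₂ = (2.593, 7.443).

(2.593, 7.443)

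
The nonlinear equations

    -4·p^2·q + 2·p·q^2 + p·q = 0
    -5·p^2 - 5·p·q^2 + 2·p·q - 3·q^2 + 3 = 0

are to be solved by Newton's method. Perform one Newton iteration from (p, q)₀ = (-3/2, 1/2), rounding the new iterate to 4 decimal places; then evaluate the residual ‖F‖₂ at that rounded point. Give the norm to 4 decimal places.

2.3274

At (-3/2, 1/2): F = (-6.0000, -8.6250).
Jacobian J = [[-8·p·q + 2·q^2 + q, -4·p^2 + 4·p·q + p], [-10·p - 5·q^2 + 2·q, -10·p·q + 2·p - 6·q]].
At the point, J = [[7.0000, -13.5000], [14.7500, 1.5000]] (det J = 209.6250).
Solving J·Δ = −F gives Δ = (0.5984, -0.1342).
Then the next iterate is (p, q)₁ = (-0.9016, 0.3658).
Re-evaluating at (-0.9016, 0.3658): F = (-1.760501, -1.522238), so ‖F‖₂ = 2.3274.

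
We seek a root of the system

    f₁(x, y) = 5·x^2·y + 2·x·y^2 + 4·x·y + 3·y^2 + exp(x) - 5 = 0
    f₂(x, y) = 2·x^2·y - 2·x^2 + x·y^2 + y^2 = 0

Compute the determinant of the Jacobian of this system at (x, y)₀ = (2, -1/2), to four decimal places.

226.1953

J = [[10·x·y + 2·y^2 + 4·y + exp(x), 5·x^2 + 4·x·y + 4·x + 6·y], [4·x·y - 4·x + y^2, 2·x^2 + 2·x·y + 2·y]].
At the point, J = [[-4.110944, 21.0000], [-11.7500, 5.0000]].
det J = 226.1953.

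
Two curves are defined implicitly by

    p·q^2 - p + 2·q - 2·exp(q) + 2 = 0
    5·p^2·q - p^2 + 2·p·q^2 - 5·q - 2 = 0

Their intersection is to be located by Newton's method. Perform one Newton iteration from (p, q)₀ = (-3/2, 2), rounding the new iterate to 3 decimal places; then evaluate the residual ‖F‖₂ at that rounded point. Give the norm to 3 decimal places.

3.970

At (-3/2, 2): F = (-13.27811, -3.750).
Jacobian J = [[q^2 - 1, 2·p·q - 2·exp(q) + 2], [10·p·q - 2·p + 2·q^2, 5·p^2 + 4·p·q - 5]].
At the point, J = [[3.000, -18.77811], [-19.000, -5.750]] (det J = -374.03413).
Solving J·Δ = −F gives Δ = (0.016, -0.705).
Then the next iterate is (p, q)₁ = (-1.484, 1.295).
Re-evaluating at (-1.484, 1.295): F = (-3.71670, -1.39506), so ‖F‖₂ = 3.970.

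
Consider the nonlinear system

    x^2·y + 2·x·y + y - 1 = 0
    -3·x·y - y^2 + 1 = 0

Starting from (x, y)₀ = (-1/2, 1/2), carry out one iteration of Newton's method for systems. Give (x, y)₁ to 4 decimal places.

At (-1/2, 1/2): F = (-0.8750, 1.5000).
Jacobian J = [[2·x·y + 2·y, x^2 + 2·x + 1], [-3·y, -3·x - 2·y]].
At the point, J = [[0.5000, 0.2500], [-1.5000, 0.5000]] (det J = 0.6250).
Solving J·Δ = −F gives Δ = (1.3000, 0.9000).
Then the next iterate is (x, y)₁ = (0.8000, 1.4000).

(0.8000, 1.4000)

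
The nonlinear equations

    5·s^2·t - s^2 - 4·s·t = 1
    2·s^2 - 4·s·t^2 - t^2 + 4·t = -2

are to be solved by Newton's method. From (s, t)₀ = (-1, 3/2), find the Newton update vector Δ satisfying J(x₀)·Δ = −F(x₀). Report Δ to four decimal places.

(-0.0096, -1.2981)

At (-1, 3/2): F = (11.5000, 16.7500).
Jacobian J = [[10·s·t - 2·s - 4·t, 5·s^2 - 4·s], [4·s - 4·t^2, -8·s·t - 2·t + 4]].
At the point, J = [[-19.0000, 9.0000], [-13.0000, 13.0000]] (det J = -130.0000).
Solving J·Δ = −F gives Δ = (-0.0096, -1.2981).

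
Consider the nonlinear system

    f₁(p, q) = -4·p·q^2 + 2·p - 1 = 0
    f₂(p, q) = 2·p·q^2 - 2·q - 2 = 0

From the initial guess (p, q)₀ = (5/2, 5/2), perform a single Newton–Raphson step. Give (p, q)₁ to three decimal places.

At (5/2, 5/2): F = (-58.500, 24.250).
Jacobian J = [[-4·q^2 + 2, -8·p·q], [2·q^2, 4·p·q - 2]].
At the point, J = [[-23.000, -50.000], [12.500, 23.000]] (det J = 96.000).
Solving J·Δ = −F gives Δ = (1.385, -1.807).
Then the next iterate is (p, q)₁ = (3.885, 0.693).

(3.885, 0.693)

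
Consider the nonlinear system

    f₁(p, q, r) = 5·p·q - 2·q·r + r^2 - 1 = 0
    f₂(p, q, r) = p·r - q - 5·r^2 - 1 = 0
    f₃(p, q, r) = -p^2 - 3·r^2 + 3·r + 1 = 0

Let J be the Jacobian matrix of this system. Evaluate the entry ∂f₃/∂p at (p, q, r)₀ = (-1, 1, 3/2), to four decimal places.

∂f₃/∂p = -2·p.
At (-1, 1, 3/2) this is 2.0000.

2.0000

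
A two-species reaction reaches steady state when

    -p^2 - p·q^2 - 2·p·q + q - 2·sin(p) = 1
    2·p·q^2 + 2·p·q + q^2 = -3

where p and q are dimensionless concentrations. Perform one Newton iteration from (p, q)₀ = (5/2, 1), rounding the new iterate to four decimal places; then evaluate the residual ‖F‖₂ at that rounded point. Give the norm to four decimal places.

At (5/2, 1): F = (-14.946944, 14.0000).
Jacobian J = [[-2·p - q^2 - 2·q - 2·cos(p), -2·p·q - 2·p + 1], [2·q^2 + 2·q, 4·p·q + 2·p + 2·q]].
At the point, J = [[-6.397713, -9.0000], [4.0000, 17.0000]] (det J = -72.761117).
Solving J·Δ = −F gives Δ = (-1.7605, -0.4093).
Then the next iterate is (p, q)₁ = (0.7395, 0.5907).
Re-evaluating at (0.7395, 0.5907): F = (-3.435674, 4.738634), so ‖F‖₂ = 5.8531.

5.8531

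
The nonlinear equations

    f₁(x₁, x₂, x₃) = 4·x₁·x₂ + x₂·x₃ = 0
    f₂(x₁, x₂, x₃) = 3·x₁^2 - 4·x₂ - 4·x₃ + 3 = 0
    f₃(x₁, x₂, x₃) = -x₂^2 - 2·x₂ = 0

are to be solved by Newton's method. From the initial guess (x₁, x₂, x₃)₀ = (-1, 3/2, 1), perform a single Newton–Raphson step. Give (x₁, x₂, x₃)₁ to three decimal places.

At (-1, 3/2, 1): F = (-4.500, -4.000, -5.250).
Jacobian J = [[4·x₂, 4·x₁ + x₃, x₂], [6·x₁, -4, -4], [0, -2·x₂ - 2, 0]].
At the point, J = [[6.000, -3.000, 1.500], [-6.000, -4.000, -4.000], [0.000, -5.000, 0.000]] (det J = -75.000).
Solving J·Δ = −F gives Δ = (0.340, -1.050, -0.460).
Then the next iterate is (x₁, x₂, x₃)₁ = (-0.660, 0.450, 0.540).

(-0.660, 0.450, 0.540)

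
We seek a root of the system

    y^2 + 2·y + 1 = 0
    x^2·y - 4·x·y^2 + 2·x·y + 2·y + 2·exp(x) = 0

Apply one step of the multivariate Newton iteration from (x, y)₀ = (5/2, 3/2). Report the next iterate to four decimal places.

(0.8500, 0.2500)

At (5/2, 3/2): F = (6.2500, 21.739988).
Jacobian J = [[0, 2·y + 2], [2·x·y - 4·y^2 + 2·y + 2·exp(x), x^2 - 8·x·y + 2·x + 2]].
At the point, J = [[0.0000, 5.0000], [25.864988, -16.7500]] (det J = -129.324940).
Solving J·Δ = −F gives Δ = (-1.6500, -1.2500).
Then the next iterate is (x, y)₁ = (0.8500, 0.2500).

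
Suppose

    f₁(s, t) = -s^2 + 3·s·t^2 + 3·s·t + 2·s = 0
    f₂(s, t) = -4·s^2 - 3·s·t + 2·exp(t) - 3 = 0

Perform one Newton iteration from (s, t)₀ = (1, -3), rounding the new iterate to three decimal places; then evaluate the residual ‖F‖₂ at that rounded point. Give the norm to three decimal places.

4.724

At (1, -3): F = (19.000, 2.09957).
Jacobian J = [[-2·s + 3·t^2 + 3·t + 2, 6·s·t + 3·s], [-8·s - 3·t, -3·s + 2·exp(t)]].
At the point, J = [[18.000, -15.000], [1.000, -2.90043]] (det J = -37.20767).
Solving J·Δ = −F gives Δ = (-0.635, 0.505).
Then the next iterate is (s, t)₁ = (0.365, -2.495).
Re-evaluating at (0.365, -2.495): F = (4.68115, -0.63588), so ‖F‖₂ = 4.724.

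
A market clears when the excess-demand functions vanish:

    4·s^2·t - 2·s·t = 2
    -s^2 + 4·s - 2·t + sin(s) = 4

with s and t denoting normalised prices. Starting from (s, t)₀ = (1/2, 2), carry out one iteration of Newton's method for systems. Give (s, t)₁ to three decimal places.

(1.000, 0.084)

At (1/2, 2): F = (-2.000, -5.77057).
Jacobian J = [[8·s·t - 2·t, 4·s^2 - 2·s], [-2·s + cos(s) + 4, -2]].
At the point, J = [[4.000, 0.000], [3.87758, -2.000]] (det J = -8.000).
Solving J·Δ = −F gives Δ = (0.500, -1.916).
Then the next iterate is (s, t)₁ = (1.000, 0.084).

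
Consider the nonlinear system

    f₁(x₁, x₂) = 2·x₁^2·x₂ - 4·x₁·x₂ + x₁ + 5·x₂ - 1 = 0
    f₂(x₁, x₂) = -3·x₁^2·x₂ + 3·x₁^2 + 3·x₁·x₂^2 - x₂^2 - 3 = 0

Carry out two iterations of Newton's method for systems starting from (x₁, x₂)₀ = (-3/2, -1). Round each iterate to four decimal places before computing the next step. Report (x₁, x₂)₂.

(-0.9892, 0.1947)

At (-3/2, -1): F = (-18.0000, 5.0000).
Jacobian J = [[4·x₁·x₂ - 4·x₂ + 1, 2·x₁^2 - 4·x₁ + 5], [-6·x₁·x₂ + 6·x₁ + 3·x₂^2, -3·x₁^2 + 6·x₁·x₂ - 2·x₂]].
At the point, J = [[11.0000, 15.5000], [-15.0000, 4.2500]] (det J = 279.2500).
Solving J·Δ = −F gives Δ = (0.5515, 0.7699).
Then the next iterate is (x₁, x₂)₁ = (-0.9485, -0.2301).
Round to (-0.9485, -0.2301) and repeat: F = (-4.386019, 0.116383), J = [[2.793399, 10.593305], [-6.841661, -0.929258]].
Δ = (-0.0407, 0.4248), so (x₁, x₂)₂ = (-0.9892, 0.1947).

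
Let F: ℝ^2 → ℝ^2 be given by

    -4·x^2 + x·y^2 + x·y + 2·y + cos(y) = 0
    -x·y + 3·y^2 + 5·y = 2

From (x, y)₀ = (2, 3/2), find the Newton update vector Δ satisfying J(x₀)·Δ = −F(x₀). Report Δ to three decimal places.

(-1.112, -0.910)

At (2, 3/2): F = (-5.42926, 9.250).
Jacobian J = [[-8·x + y^2 + y, 2·x·y + x - sin(y) + 2], [-y, -x + 6·y + 5]].
At the point, J = [[-12.250, 9.00251], [-1.500, 12.000]] (det J = -133.49624).
Solving J·Δ = −F gives Δ = (-1.112, -0.910).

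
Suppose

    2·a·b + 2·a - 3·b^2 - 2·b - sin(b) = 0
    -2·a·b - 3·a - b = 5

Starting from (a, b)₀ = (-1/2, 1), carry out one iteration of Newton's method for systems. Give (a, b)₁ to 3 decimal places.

At (-1/2, 1): F = (-7.84147, -3.500).
Jacobian J = [[2·b + 2, 2·a - 6·b - cos(b) - 2], [-2·b - 3, -2·a - 1]].
At the point, J = [[4.000, -9.54030], [-5.000, 0.000]] (det J = -47.70151).
Solving J·Δ = −F gives Δ = (-0.700, -1.115).
Then the next iterate is (a, b)₁ = (-1.200, -0.115).

(-1.200, -0.115)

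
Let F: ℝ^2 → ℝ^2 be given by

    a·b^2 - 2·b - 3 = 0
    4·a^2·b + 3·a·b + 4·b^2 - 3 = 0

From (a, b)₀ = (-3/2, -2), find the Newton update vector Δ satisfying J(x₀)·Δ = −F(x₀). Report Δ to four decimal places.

At (-3/2, -2): F = (-5.0000, 4.0000).
Jacobian J = [[b^2, 2·a·b - 2], [8·a·b + 3·b, 4·a^2 + 3·a + 8·b]].
At the point, J = [[4.0000, 4.0000], [18.0000, -11.5000]] (det J = -118.0000).
Solving J·Δ = −F gives Δ = (0.3517, 0.8983).

(0.3517, 0.8983)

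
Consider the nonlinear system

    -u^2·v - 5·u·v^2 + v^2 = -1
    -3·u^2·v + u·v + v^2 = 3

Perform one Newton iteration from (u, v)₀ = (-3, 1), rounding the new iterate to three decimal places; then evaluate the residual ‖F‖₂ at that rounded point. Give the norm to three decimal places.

At (-3, 1): F = (8.000, -32.000).
Jacobian J = [[-2·u·v - 5·v^2, -u^2 - 10·u·v + 2·v], [-6·u·v + v, -3·u^2 + u + 2·v]].
At the point, J = [[1.000, 23.000], [19.000, -28.000]] (det J = -465.000).
Solving J·Δ = −F gives Δ = (1.101, -0.396).
Then the next iterate is (u, v)₁ = (-1.899, 0.604).
Re-evaluating at (-1.899, 0.604): F = (2.65060, -10.31662), so ‖F‖₂ = 10.652.

10.652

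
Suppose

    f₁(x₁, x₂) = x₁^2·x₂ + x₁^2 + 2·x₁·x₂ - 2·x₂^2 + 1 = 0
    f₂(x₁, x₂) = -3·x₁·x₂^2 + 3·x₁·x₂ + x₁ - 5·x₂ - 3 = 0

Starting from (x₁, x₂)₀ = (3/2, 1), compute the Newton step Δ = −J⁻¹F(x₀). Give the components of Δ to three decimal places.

(-0.694, -0.757)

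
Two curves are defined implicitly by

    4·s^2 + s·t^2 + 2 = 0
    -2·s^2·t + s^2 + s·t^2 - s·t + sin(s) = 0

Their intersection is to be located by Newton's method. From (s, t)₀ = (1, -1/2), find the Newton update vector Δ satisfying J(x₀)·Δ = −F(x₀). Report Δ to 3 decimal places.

(-0.773, -0.124)

At (1, -1/2): F = (6.250, 3.59147).
Jacobian J = [[8·s + t^2, 2·s·t], [-4·s·t + 2·s + t^2 - t + cos(s), -2·s^2 + 2·s·t - s]].
At the point, J = [[8.250, -1.000], [5.29030, -4.000]] (det J = -27.70970).
Solving J·Δ = −F gives Δ = (-0.773, -0.124).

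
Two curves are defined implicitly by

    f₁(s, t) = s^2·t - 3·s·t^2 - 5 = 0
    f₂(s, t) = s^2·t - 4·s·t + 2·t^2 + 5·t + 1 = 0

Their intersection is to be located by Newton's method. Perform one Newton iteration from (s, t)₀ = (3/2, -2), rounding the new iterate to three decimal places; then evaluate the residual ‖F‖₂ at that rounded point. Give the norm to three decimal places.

At (3/2, -2): F = (-27.500, 6.500).
Jacobian J = [[2·s·t - 3·t^2, s^2 - 6·s·t], [2·s·t - 4·t, s^2 - 4·s + 4·t + 5]].
At the point, J = [[-18.000, 20.250], [2.000, -6.750]] (det J = 81.000).
Solving J·Δ = −F gives Δ = (-0.667, 0.765).
Then the next iterate is (s, t)₁ = (0.833, -1.235).
Re-evaluating at (0.833, -1.235): F = (-9.66849, 1.13352), so ‖F‖₂ = 9.735.

9.735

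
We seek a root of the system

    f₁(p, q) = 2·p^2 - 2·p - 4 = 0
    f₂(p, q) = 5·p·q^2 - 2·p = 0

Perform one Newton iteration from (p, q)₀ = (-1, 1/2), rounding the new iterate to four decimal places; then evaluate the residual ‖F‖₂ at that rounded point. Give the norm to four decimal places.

At (-1, 1/2): F = (0.0000, 0.7500).
Jacobian J = [[4·p - 2, 0], [5·q^2 - 2, 10·p·q]].
At the point, J = [[-6.0000, 0.0000], [-0.7500, -5.0000]] (det J = 30.0000).
Solving J·Δ = −F gives Δ = (0.0000, 0.1500).
Then the next iterate is (p, q)₁ = (-1.0000, 0.6500).
Re-evaluating at (-1.0000, 0.6500): F = (0.0000, -0.1125), so ‖F‖₂ = 0.1125.

0.1125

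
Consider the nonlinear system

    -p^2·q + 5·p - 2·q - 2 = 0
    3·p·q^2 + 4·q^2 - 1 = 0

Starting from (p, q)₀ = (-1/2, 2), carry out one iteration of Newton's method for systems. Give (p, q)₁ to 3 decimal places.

At (-1/2, 2): F = (-9.000, 9.000).
Jacobian J = [[-2·p·q + 5, -p^2 - 2], [3·q^2, 6·p·q + 8·q]].
At the point, J = [[7.000, -2.250], [12.000, 10.000]] (det J = 97.000).
Solving J·Δ = −F gives Δ = (0.719, -1.763).
Then the next iterate is (p, q)₁ = (0.219, 0.237).

(0.219, 0.237)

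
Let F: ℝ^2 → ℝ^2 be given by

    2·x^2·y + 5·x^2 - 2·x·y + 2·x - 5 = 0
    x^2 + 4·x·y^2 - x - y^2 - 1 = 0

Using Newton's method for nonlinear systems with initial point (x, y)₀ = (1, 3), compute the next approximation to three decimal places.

At (1, 3): F = (2.000, 26.000).
Jacobian J = [[4·x·y + 10·x - 2·y + 2, 2·x^2 - 2·x], [2·x + 4·y^2 - 1, 8·x·y - 2·y]].
At the point, J = [[18.000, 0.000], [37.000, 18.000]] (det J = 324.000).
Solving J·Δ = −F gives Δ = (-0.111, -1.216).
Then the next iterate is (x, y)₁ = (0.889, 1.784).

(0.889, 1.784)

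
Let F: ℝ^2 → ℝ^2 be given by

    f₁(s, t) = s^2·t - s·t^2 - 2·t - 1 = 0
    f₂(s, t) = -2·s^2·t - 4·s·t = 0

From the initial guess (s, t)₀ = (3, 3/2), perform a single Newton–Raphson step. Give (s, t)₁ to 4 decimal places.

At (3, 3/2): F = (2.7500, -45.0000).
Jacobian J = [[2·s·t - t^2, s^2 - 2·s·t - 2], [-4·s·t - 4·t, -2·s^2 - 4·s]].
At the point, J = [[6.7500, -2.0000], [-24.0000, -30.0000]] (det J = -250.5000).
Solving J·Δ = −F gives Δ = (-0.6886, -0.9491).
Then the next iterate is (s, t)₁ = (2.3114, 0.5509).

(2.3114, 0.5509)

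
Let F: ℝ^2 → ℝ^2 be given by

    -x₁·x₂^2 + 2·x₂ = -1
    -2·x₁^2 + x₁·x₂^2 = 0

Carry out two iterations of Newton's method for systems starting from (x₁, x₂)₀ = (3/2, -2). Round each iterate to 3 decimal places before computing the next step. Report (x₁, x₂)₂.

(-0.486, -1.140)

At (3/2, -2): F = (-9.000, 1.500).
Jacobian J = [[-x₂^2, -2·x₁·x₂ + 2], [-4·x₁ + x₂^2, 2·x₁·x₂]].
At the point, J = [[-4.000, 8.000], [-2.000, -6.000]] (det J = 40.000).
Solving J·Δ = −F gives Δ = (-1.050, 0.600).
Then the next iterate is (x₁, x₂)₁ = (0.450, -1.400).
Round to (0.450, -1.400) and repeat: F = (-2.682, 0.477), J = [[-1.960, 3.260], [0.160, -1.260]].
Δ = (-0.936, 0.260), so (x₁, x₂)₂ = (-0.486, -1.140).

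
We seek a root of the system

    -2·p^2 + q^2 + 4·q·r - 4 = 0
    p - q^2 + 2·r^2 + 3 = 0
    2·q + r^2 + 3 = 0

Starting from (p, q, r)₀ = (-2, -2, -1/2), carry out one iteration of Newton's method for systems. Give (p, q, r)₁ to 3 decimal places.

At (-2, -2, -1/2): F = (-4.000, -2.500, -0.750).
Jacobian J = [[-4·p, 2·q + 4·r, 4·q], [1, -2·q, 4·r], [0, 2, 2·r]].
At the point, J = [[8.000, -6.000, -8.000], [1.000, 4.000, -2.000], [0.000, 2.000, -1.000]] (det J = -22.000).
Solving J·Δ = −F gives Δ = (1.000, 0.455, 0.159).
Then the next iterate is (p, q, r)₁ = (-1.000, -1.545, -0.341).

(-1.000, -1.545, -0.341)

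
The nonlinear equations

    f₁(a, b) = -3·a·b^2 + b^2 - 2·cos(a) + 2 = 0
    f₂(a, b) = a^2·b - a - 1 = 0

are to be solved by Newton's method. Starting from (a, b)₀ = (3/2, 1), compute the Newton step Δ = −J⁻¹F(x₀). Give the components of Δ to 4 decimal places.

At (3/2, 1): F = (-1.641474, -0.2500).
Jacobian J = [[-3·b^2 + 2·sin(a), -6·a·b + 2·b], [2·a·b - 1, a^2]].
At the point, J = [[-1.005010, -7.0000], [2.0000, 2.2500]] (det J = 11.738727).
Solving J·Δ = −F gives Δ = (0.4637, -0.3011).

(0.4637, -0.3011)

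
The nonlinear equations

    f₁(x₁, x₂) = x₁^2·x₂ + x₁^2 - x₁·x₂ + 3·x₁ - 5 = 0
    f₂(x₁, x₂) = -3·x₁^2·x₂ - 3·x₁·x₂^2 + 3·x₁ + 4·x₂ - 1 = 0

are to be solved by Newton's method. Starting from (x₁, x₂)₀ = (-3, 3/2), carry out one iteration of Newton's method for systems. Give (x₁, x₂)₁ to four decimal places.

(-1.9700, 1.5755)

At (-3, 3/2): F = (13.0000, -24.2500).
Jacobian J = [[2·x₁·x₂ + 2·x₁ - x₂ + 3, x₁^2 - x₁], [-6·x₁·x₂ - 3·x₂^2 + 3, -3·x₁^2 - 6·x₁·x₂ + 4]].
At the point, J = [[-13.5000, 12.0000], [23.2500, 4.0000]] (det J = -333.0000).
Solving J·Δ = −F gives Δ = (1.0300, 0.0755).
Then the next iterate is (x₁, x₂)₁ = (-1.9700, 1.5755).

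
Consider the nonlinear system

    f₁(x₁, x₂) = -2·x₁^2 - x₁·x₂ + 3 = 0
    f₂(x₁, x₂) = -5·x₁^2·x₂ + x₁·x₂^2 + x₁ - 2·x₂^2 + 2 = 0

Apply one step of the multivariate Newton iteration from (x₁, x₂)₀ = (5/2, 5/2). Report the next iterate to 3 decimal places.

(1.250, 2.450)

At (5/2, 5/2): F = (-15.750, -70.500).
Jacobian J = [[-4·x₁ - x₂, -x₁], [-10·x₁·x₂ + x₂^2 + 1, -5·x₁^2 + 2·x₁·x₂ - 4·x₂]].
At the point, J = [[-12.500, -2.500], [-55.250, -28.750]] (det J = 221.250).
Solving J·Δ = −F gives Δ = (-1.250, -0.050).
Then the next iterate is (x₁, x₂)₁ = (1.250, 2.450).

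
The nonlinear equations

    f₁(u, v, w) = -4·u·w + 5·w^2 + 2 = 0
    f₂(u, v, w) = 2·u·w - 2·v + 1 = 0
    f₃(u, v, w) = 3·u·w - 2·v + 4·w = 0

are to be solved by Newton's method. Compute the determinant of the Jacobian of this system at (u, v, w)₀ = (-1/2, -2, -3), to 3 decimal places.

J = [[-4·w, 0, -4·u + 10·w], [2·w, -2, 2·u], [3·w, -2, 3·u + 4]].
At the point, J = [[12.000, 0.000, -28.000], [-6.000, -2.000, -1.000], [-9.000, -2.000, 2.500]].
det J = 84.000.

84.000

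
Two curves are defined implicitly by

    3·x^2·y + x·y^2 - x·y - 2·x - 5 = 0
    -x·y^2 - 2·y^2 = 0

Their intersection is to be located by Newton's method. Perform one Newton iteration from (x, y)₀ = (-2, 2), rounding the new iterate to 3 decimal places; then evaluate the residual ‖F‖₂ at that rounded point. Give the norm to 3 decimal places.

20.062

At (-2, 2): F = (19.000, 0.000).
Jacobian J = [[6·x·y + y^2 - y - 2, 3·x^2 + 2·x·y - x], [-y^2, -2·x·y - 4·y]].
At the point, J = [[-24.000, 6.000], [-4.000, 0.000]] (det J = 24.000).
Solving J·Δ = −F gives Δ = (0.000, -3.167).
Then the next iterate is (x, y)₁ = (-2.000, -1.167).
Re-evaluating at (-2.000, -1.167): F = (-20.06178, 0.000), so ‖F‖₂ = 20.062.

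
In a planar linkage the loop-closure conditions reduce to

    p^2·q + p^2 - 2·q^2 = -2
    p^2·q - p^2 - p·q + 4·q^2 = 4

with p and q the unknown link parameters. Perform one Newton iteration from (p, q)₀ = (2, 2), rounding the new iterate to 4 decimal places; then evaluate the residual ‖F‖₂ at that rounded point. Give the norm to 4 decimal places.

3.5253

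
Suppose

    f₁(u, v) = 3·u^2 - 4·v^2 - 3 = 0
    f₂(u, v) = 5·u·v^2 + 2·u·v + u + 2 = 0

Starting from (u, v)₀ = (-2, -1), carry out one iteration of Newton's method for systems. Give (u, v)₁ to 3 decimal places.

(-1.429, -0.768)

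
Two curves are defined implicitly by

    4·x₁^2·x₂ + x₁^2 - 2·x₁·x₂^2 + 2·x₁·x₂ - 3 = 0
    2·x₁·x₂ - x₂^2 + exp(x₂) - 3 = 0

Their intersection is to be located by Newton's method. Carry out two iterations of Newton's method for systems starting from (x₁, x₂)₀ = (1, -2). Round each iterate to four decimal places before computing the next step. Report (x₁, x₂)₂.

(-0.9438, 0.4279)

At (1, -2): F = (-22.0000, -10.864665).
Jacobian J = [[8·x₁·x₂ + 2·x₁ - 2·x₂^2 + 2·x₂, 4·x₁^2 - 4·x₁·x₂ + 2·x₁], [2·x₂, 2·x₁ - 2·x₂ + exp(x₂)]].
At the point, J = [[-26.0000, 14.0000], [-4.0000, 6.135335]] (det J = -103.518717).
Solving J·Δ = −F gives Δ = (0.1655, 1.8787).
Then the next iterate is (x₁, x₂)₁ = (1.1655, -0.1213).
Round to (1.1655, -0.1213) and repeat: F = (-2.617749, -2.411696), J = [[0.927971, 8.330062], [-0.2426, 3.459368]].
Δ = (-2.1093, 0.5492), so (x₁, x₂)₂ = (-0.9438, 0.4279).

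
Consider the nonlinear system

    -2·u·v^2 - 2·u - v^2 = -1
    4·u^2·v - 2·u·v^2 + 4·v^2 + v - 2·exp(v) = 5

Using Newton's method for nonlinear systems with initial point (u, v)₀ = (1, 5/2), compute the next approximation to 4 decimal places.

(0.5188, 1.6485)

At (1, 5/2): F = (-19.7500, -4.364988).
Jacobian J = [[-2·v^2 - 2, -4·u·v - 2·v], [8·u·v - 2·v^2, 4·u^2 - 4·u·v + 8·v - 2·exp(v) + 1]].
At the point, J = [[-14.5000, -15.0000], [7.5000, -9.364988]] (det J = 248.292325).
Solving J·Δ = −F gives Δ = (-0.4812, -0.8515).
Then the next iterate is (u, v)₁ = (0.5188, 1.6485).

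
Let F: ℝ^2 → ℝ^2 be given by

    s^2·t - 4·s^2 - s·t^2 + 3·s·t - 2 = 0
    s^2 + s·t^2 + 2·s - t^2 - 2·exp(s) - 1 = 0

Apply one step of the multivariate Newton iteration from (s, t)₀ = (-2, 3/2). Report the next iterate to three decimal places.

(-0.361, 0.605)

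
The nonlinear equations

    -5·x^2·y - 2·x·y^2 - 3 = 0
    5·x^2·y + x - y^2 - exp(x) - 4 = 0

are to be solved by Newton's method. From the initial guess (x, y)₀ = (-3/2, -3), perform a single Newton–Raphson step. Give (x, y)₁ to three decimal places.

At (-3/2, -3): F = (57.750, -48.47313).
Jacobian J = [[-10·x·y - 2·y^2, -5·x^2 - 4·x·y], [10·x·y - exp(x) + 1, 5·x^2 - 2·y]].
At the point, J = [[-63.000, -29.250], [45.77687, 17.250]] (det J = 252.22344).
Solving J·Δ = −F gives Δ = (1.672, -1.626).
Then the next iterate is (x, y)₁ = (0.172, -4.626).

(0.172, -4.626)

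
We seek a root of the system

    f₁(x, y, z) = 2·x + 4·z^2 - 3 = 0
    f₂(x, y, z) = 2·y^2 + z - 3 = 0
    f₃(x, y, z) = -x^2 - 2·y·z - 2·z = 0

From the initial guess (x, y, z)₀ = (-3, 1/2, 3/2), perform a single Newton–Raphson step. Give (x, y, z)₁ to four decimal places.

At (-3, 1/2, 3/2): F = (0.0000, -1.0000, -13.5000).
Jacobian J = [[2, 0, 8·z], [0, 4·y, 1], [-2·x, -2·z, -2·y - 2]].
At the point, J = [[2.0000, 0.0000, 12.0000], [0.0000, 2.0000, 1.0000], [6.0000, -3.0000, -3.0000]] (det J = -150.0000).
Solving J·Δ = −F gives Δ = (2.4000, 0.7000, -0.4000).
Then the next iterate is (x, y, z)₁ = (-0.6000, 1.2000, 1.1000).

(-0.6000, 1.2000, 1.1000)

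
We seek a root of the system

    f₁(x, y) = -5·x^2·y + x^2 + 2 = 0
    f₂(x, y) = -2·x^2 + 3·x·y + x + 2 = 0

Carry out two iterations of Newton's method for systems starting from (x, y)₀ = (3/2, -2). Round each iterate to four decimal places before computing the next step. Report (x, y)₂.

At (3/2, -2): F = (26.7500, -10.0000).
Jacobian J = [[-10·x·y + 2·x, -5·x^2], [-4·x + 3·y + 1, 3·x]].
At the point, J = [[33.0000, -11.2500], [-11.0000, 4.5000]] (det J = 24.7500).
Solving J·Δ = −F gives Δ = (-0.3182, 1.4444).
Then the next iterate is (x, y)₁ = (1.1818, -0.5556).
Round to (1.1818, -0.5556) and repeat: F = (7.276548, -1.581327), J = [[8.929681, -6.983256], [-5.3940, 3.5454]].
Δ = (2.4558, 4.1823), so (x, y)₂ = (3.6376, 3.6267).

(3.6376, 3.6267)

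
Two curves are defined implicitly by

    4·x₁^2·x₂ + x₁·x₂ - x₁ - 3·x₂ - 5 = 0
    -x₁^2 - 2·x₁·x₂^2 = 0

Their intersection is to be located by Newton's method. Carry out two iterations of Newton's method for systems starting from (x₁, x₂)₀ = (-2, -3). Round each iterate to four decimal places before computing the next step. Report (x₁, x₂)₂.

At (-2, -3): F = (-36.0000, 32.0000).
Jacobian J = [[8·x₁·x₂ + x₂ - 1, 4·x₁^2 + x₁ - 3], [-2·x₁ - 2·x₂^2, -4·x₁·x₂]].
At the point, J = [[44.0000, 11.0000], [-14.0000, -24.0000]] (det J = -902.0000).
Solving J·Δ = −F gives Δ = (0.5676, 1.0022).
Then the next iterate is (x₁, x₂)₁ = (-1.4324, -1.9978).
Round to (-1.4324, -1.9978) and repeat: F = (-11.108654, 9.382234), J = [[19.895390, 3.774679], [-5.117610, -11.446595]].
Δ = (0.4402, 0.6229), so (x₁, x₂)₂ = (-0.9922, -1.3749).

(-0.9922, -1.3749)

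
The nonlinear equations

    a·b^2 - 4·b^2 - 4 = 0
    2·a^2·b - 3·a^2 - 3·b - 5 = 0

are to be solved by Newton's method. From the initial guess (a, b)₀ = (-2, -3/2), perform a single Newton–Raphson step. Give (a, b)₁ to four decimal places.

At (-2, -3/2): F = (-17.5000, -24.5000).
Jacobian J = [[b^2, 2·a·b - 8·b], [4·a·b - 6·a, 2·a^2 - 3]].
At the point, J = [[2.2500, 18.0000], [24.0000, 5.0000]] (det J = -420.7500).
Solving J·Δ = −F gives Δ = (0.8402, 0.8672).
Then the next iterate is (a, b)₁ = (-1.1598, -0.6328).

(-1.1598, -0.6328)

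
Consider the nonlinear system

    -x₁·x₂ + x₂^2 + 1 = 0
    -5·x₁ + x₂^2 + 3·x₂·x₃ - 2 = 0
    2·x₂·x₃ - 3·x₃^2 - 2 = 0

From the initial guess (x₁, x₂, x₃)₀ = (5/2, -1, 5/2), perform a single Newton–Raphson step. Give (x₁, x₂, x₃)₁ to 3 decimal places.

(-0.479, -0.662, 1.085)

At (5/2, -1, 5/2): F = (4.500, -21.000, -25.750).
Jacobian J = [[-x₂, -x₁ + 2·x₂, 0], [-5, 2·x₂ + 3·x₃, 3·x₂], [0, 2·x₃, 2·x₂ - 6·x₃]].
At the point, J = [[1.000, -4.500, 0.000], [-5.000, 5.500, -3.000], [0.000, 5.000, -17.000]] (det J = 304.000).
Solving J·Δ = −F gives Δ = (-2.979, 0.338, -1.415).
Then the next iterate is (x₁, x₂, x₃)₁ = (-0.479, -0.662, 1.085).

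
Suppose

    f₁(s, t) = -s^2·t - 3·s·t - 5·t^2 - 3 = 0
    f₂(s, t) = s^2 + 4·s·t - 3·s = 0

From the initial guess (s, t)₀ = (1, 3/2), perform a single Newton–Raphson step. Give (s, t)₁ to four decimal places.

At (1, 3/2): F = (-20.2500, 4.0000).
Jacobian J = [[-2·s·t - 3·t, -s^2 - 3·s - 10·t], [2·s + 4·t - 3, 4·s]].
At the point, J = [[-7.5000, -19.0000], [5.0000, 4.0000]] (det J = 65.0000).
Solving J·Δ = −F gives Δ = (0.0769, -1.0962).
Then the next iterate is (s, t)₁ = (1.0769, 0.4038).

(1.0769, 0.4038)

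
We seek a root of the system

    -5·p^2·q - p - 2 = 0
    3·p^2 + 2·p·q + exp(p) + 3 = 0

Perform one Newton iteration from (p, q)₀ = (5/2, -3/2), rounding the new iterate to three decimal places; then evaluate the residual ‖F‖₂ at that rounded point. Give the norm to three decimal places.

13.781

At (5/2, -3/2): F = (42.375, 26.43249).
Jacobian J = [[-10·p·q - 1, -5·p^2], [6·p + 2·q + exp(p), 2·p]].
At the point, J = [[36.500, -31.250], [24.18249, 5.000]] (det J = 938.20294).
Solving J·Δ = −F gives Δ = (-1.106, 0.064).
Then the next iterate is (p, q)₁ = (1.394, -1.436).
Re-evaluating at (1.394, -1.436): F = (10.55843, 8.85708), so ‖F‖₂ = 13.781.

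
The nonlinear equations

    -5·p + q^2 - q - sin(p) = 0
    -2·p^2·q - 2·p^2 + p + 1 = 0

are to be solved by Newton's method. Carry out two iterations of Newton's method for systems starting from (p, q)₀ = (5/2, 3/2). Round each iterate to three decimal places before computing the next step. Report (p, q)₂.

At (5/2, 3/2): F = (-12.34847, -27.750).
Jacobian J = [[-cos(p) - 5, 2·q - 1], [-4·p·q - 4·p + 1, -2·p^2]].
At the point, J = [[-4.19886, 2.000], [-24.000, -12.500]] (det J = 100.48570).
Solving J·Δ = −F gives Δ = (-2.088, 1.790).
Then the next iterate is (p, q)₁ = (0.412, 3.290).
Round to (0.412, 3.290) and repeat: F = (5.07366, -0.04440), J = [[-5.91632, 5.580], [-6.06992, -0.33949]].
Δ = (0.041, -0.866), so (p, q)₂ = (0.453, 2.424).

(0.453, 2.424)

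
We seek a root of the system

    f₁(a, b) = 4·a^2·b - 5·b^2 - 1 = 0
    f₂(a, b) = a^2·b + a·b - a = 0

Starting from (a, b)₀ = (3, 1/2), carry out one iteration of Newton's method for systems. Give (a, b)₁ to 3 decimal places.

At (3, 1/2): F = (15.750, 3.000).
Jacobian J = [[8·a·b, 4·a^2 - 10·b], [2·a·b + b - 1, a^2 + a]].
At the point, J = [[12.000, 31.000], [2.500, 12.000]] (det J = 66.500).
Solving J·Δ = −F gives Δ = (-1.444, 0.051).
Then the next iterate is (a, b)₁ = (1.556, 0.551).

(1.556, 0.551)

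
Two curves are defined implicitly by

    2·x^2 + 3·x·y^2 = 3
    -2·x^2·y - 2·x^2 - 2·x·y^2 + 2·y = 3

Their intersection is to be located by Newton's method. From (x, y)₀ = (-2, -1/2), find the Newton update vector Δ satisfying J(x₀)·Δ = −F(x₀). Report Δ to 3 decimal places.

(-0.136, -0.748)

At (-2, -1/2): F = (3.500, -7.000).
Jacobian J = [[4·x + 3·y^2, 6·x·y], [-4·x·y - 4·x - 2·y^2, -2·x^2 - 4·x·y + 2]].
At the point, J = [[-7.250, 6.000], [3.500, -10.000]] (det J = 51.500).
Solving J·Δ = −F gives Δ = (-0.136, -0.748).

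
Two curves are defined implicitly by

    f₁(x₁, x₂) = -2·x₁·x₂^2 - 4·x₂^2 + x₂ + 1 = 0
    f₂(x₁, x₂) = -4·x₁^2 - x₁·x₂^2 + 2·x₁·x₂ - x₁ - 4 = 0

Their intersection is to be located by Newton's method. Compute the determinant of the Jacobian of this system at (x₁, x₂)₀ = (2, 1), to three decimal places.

J = [[-2·x₂^2, -4·x₁·x₂ - 8·x₂ + 1], [-8·x₁ - x₂^2 + 2·x₂ - 1, -2·x₁·x₂ + 2·x₁]].
At the point, J = [[-2.000, -15.000], [-16.000, 0.000]].
det J = -240.000.

-240.000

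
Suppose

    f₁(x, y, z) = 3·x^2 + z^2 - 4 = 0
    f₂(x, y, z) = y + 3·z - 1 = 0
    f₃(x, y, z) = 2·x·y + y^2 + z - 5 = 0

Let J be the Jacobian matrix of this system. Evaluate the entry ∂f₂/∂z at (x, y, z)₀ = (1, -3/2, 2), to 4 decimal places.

∂f₂/∂z = 3.
At (1, -3/2, 2) this is 3.0000.

3.0000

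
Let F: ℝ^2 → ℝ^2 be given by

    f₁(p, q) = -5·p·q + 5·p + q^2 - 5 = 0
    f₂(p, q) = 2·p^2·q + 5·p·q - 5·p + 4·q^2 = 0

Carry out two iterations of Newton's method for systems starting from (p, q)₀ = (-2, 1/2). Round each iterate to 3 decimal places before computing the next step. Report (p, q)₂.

(9.452, 2.158)

At (-2, 1/2): F = (-9.750, 10.000).
Jacobian J = [[-5·q + 5, -5·p + 2·q], [4·p·q + 5·q - 5, 2·p^2 + 5·p + 8·q]].
At the point, J = [[2.500, 11.000], [-6.500, 2.000]] (det J = 76.500).
Solving J·Δ = −F gives Δ = (1.693, 0.502).
Then the next iterate is (p, q)₁ = (-0.307, 1.002).
Round to (-0.307, 1.002) and repeat: F = (-3.99293, 4.20182), J = [[-0.010, 3.539], [-1.22046, 6.66950]].
Δ = (9.759, 1.156), so (p, q)₂ = (9.452, 2.158).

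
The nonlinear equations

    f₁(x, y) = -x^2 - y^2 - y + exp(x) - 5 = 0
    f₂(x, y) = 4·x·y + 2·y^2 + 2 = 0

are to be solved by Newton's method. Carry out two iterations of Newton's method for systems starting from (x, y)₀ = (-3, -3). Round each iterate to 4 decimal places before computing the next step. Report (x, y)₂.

At (-3, -3): F = (-19.950213, 56.0000).
Jacobian J = [[-2·x + exp(x), -2·y - 1], [4·y, 4·x + 4·y]].
At the point, J = [[6.049787, 5.0000], [-12.0000, -24.0000]] (det J = -85.194890).
Solving J·Δ = −F gives Δ = (2.3335, 1.1666).
Then the next iterate is (x, y)₁ = (-0.6665, -1.8334).
Round to (-0.6665, -1.8334) and repeat: F = (-6.458675, 13.610556), J = [[1.846503, 2.6668], [-7.3336, -9.9996]].
Δ = (-25.8817, 20.3425), so (x, y)₂ = (-26.5482, 18.5091).

(-26.5482, 18.5091)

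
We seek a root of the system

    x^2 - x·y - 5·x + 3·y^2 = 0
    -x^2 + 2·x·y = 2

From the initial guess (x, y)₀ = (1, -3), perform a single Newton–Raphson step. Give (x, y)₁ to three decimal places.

(0.217, -1.632)

At (1, -3): F = (26.000, -9.000).
Jacobian J = [[2·x - y - 5, -x + 6·y], [-2·x + 2·y, 2·x]].
At the point, J = [[0.000, -19.000], [-8.000, 2.000]] (det J = -152.000).
Solving J·Δ = −F gives Δ = (-0.783, 1.368).
Then the next iterate is (x, y)₁ = (0.217, -1.632).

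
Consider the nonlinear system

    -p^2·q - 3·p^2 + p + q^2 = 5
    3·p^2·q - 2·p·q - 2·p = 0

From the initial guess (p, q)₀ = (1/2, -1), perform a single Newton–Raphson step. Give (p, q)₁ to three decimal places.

At (1/2, -1): F = (-4.000, -0.750).
Jacobian J = [[-2·p·q - 6·p + 1, -p^2 + 2·q], [6·p·q - 2·q - 2, 3·p^2 - 2·p]].
At the point, J = [[-1.000, -2.250], [-3.000, -0.250]] (det J = -6.500).
Solving J·Δ = −F gives Δ = (-0.106, -1.731).
Then the next iterate is (p, q)₁ = (0.394, -2.731).

(0.394, -2.731)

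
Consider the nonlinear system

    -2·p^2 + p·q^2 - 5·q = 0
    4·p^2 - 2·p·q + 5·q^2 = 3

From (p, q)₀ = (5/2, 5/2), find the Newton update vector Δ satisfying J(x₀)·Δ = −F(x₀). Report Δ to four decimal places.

At (5/2, 5/2): F = (-9.3750, 40.7500).
Jacobian J = [[-4·p + q^2, 2·p·q - 5], [8·p - 2·q, -2·p + 10·q]].
At the point, J = [[-3.7500, 7.5000], [15.0000, 20.0000]] (det J = -187.5000).
Solving J·Δ = −F gives Δ = (-2.6300, -0.0650).

(-2.6300, -0.0650)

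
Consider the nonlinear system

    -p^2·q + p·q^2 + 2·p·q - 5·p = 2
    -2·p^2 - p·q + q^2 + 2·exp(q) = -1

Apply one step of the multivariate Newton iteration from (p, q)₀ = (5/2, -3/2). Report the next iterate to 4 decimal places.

(2.3937, -2.3213)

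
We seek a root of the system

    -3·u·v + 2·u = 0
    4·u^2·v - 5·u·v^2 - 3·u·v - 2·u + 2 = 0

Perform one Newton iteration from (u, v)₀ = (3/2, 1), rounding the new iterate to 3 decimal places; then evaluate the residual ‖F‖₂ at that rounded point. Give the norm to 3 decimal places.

0.974

At (3/2, 1): F = (-1.500, -4.000).
Jacobian J = [[-3·v + 2, -3·u], [8·u·v - 5·v^2 - 3·v - 2, 4·u^2 - 10·u·v - 3·u]].
At the point, J = [[-1.000, -4.500], [2.000, -10.500]] (det J = 19.500).
Solving J·Δ = −F gives Δ = (0.115, -0.359).
Then the next iterate is (u, v)₁ = (1.615, 0.641).
Re-evaluating at (1.615, 0.641): F = (0.12435, -0.96602), so ‖F‖₂ = 0.974.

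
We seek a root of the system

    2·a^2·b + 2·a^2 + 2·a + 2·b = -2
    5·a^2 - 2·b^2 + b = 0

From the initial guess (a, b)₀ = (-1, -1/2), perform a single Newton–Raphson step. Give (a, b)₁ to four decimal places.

(-0.6000, -0.5000)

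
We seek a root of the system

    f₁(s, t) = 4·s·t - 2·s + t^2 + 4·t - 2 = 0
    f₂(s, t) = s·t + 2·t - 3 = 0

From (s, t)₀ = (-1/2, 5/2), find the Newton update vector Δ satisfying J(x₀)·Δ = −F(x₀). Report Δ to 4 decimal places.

At (-1/2, 5/2): F = (10.2500, 0.7500).
Jacobian J = [[4·t - 2, 4·s + 2·t + 4], [t, s + 2]].
At the point, J = [[8.0000, 7.0000], [2.5000, 1.5000]] (det J = -5.5000).
Solving J·Δ = −F gives Δ = (1.8409, -3.5682).

(1.8409, -3.5682)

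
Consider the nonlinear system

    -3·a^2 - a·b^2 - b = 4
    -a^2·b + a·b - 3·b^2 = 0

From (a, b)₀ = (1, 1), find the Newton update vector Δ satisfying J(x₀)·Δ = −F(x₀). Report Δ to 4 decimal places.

At (1, 1): F = (-9.0000, -3.0000).
Jacobian J = [[-6·a - b^2, -2·a·b - 1], [-2·a·b + b, -a^2 + a - 6·b]].
At the point, J = [[-7.0000, -3.0000], [-1.0000, -6.0000]] (det J = 39.0000).
Solving J·Δ = −F gives Δ = (-1.1538, -0.3077).

(-1.1538, -0.3077)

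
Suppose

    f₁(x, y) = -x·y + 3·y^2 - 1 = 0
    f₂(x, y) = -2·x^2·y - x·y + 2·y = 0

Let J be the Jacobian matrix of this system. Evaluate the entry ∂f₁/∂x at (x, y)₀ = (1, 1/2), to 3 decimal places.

∂f₁/∂x = -y.
At (1, 1/2) this is -0.500.

-0.500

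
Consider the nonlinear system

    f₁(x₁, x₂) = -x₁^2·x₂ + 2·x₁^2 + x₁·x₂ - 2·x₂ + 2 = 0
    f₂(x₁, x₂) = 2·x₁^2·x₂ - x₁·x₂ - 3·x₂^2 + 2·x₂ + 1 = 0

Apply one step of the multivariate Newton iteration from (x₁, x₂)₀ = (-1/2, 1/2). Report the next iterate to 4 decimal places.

(0.6667, 0.4848)

At (-1/2, 1/2): F = (1.1250, 1.7500).
Jacobian J = [[-2·x₁·x₂ + 4·x₁ + x₂, -x₁^2 + x₁ - 2], [4·x₁·x₂ - x₂, 2·x₁^2 - x₁ - 6·x₂ + 2]].
At the point, J = [[-1.0000, -2.7500], [-1.5000, 0.0000]] (det J = -4.1250).
Solving J·Δ = −F gives Δ = (1.1667, -0.0152).
Then the next iterate is (x₁, x₂)₁ = (0.6667, 0.4848).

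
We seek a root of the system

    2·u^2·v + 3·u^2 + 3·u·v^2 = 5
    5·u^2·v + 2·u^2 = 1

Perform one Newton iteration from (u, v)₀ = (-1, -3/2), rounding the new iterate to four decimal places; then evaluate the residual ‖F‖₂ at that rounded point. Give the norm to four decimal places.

At (-1, -3/2): F = (-11.7500, -6.5000).
Jacobian J = [[4·u·v + 6·u + 3·v^2, 2·u^2 + 6·u·v], [10·u·v + 4·u, 5·u^2]].
At the point, J = [[6.7500, 11.0000], [11.0000, 5.0000]] (det J = -87.2500).
Solving J·Δ = −F gives Δ = (0.1461, 0.9785).
Then the next iterate is (u, v)₁ = (-0.8539, -0.5215).
Re-evaluating at (-0.8539, -0.5215): F = (-4.269749, -1.442956), so ‖F‖₂ = 4.5070.

4.5070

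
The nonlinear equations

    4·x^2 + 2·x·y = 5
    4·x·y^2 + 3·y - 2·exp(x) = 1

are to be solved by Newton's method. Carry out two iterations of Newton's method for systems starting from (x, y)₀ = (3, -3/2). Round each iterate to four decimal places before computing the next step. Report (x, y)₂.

At (3, -3/2): F = (22.0000, -18.671074).
Jacobian J = [[8·x + 2·y, 2·x], [4·y^2 - 2·exp(x), 8·x·y + 3]].
At the point, J = [[21.0000, 6.0000], [-31.171074, -33.0000]] (det J = -505.973557).
Solving J·Δ = −F gives Δ = (-1.2134, 0.5804).
Then the next iterate is (x, y)₁ = (1.7866, -0.9196).
Round to (1.7866, -0.9196) and repeat: F = (4.481844, -9.653591), J = [[12.4536, 3.5732], [-8.555589, -10.143659]].
Δ = (-0.1145, -0.8551), so (x, y)₂ = (1.6721, -1.7747).

(1.6721, -1.7747)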